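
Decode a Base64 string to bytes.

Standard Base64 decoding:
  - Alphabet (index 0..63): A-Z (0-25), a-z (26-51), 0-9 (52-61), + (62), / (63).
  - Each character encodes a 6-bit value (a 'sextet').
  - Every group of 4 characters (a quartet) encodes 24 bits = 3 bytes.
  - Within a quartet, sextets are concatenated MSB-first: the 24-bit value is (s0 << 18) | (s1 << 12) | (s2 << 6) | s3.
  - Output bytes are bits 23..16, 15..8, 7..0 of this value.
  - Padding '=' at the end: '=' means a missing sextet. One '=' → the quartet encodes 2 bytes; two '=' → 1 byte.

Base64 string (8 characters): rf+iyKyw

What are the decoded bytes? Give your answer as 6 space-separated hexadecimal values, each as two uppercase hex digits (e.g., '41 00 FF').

After char 0 ('r'=43): chars_in_quartet=1 acc=0x2B bytes_emitted=0
After char 1 ('f'=31): chars_in_quartet=2 acc=0xADF bytes_emitted=0
After char 2 ('+'=62): chars_in_quartet=3 acc=0x2B7FE bytes_emitted=0
After char 3 ('i'=34): chars_in_quartet=4 acc=0xADFFA2 -> emit AD FF A2, reset; bytes_emitted=3
After char 4 ('y'=50): chars_in_quartet=1 acc=0x32 bytes_emitted=3
After char 5 ('K'=10): chars_in_quartet=2 acc=0xC8A bytes_emitted=3
After char 6 ('y'=50): chars_in_quartet=3 acc=0x322B2 bytes_emitted=3
After char 7 ('w'=48): chars_in_quartet=4 acc=0xC8ACB0 -> emit C8 AC B0, reset; bytes_emitted=6

Answer: AD FF A2 C8 AC B0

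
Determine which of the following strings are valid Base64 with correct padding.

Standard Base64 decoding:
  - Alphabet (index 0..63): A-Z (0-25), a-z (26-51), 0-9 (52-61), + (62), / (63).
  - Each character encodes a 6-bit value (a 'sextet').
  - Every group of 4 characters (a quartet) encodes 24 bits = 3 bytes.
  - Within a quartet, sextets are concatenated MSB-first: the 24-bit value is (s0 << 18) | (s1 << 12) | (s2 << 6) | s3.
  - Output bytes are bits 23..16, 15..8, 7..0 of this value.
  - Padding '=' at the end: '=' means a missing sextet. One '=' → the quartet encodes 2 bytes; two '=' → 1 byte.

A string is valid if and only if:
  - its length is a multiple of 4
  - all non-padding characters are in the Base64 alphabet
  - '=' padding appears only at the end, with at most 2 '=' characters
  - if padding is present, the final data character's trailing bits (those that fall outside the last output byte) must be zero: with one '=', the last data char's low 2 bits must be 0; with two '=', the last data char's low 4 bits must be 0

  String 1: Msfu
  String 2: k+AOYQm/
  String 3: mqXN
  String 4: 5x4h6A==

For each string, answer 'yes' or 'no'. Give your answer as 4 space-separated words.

String 1: 'Msfu' → valid
String 2: 'k+AOYQm/' → valid
String 3: 'mqXN' → valid
String 4: '5x4h6A==' → valid

Answer: yes yes yes yes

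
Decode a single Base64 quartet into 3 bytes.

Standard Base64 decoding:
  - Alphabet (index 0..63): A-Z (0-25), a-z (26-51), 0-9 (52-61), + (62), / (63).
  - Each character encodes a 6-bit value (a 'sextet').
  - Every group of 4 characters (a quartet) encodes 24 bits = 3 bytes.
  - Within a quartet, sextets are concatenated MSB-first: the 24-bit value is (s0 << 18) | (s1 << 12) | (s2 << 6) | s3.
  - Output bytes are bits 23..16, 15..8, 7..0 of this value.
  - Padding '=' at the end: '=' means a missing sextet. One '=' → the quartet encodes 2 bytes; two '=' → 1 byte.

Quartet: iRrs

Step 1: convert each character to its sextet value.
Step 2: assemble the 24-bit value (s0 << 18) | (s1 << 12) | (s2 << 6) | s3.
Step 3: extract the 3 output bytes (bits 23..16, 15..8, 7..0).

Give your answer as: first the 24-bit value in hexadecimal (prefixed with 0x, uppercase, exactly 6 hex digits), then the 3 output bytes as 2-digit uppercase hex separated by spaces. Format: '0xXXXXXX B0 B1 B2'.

Sextets: i=34, R=17, r=43, s=44
24-bit: (34<<18) | (17<<12) | (43<<6) | 44
      = 0x880000 | 0x011000 | 0x000AC0 | 0x00002C
      = 0x891AEC
Bytes: (v>>16)&0xFF=89, (v>>8)&0xFF=1A, v&0xFF=EC

Answer: 0x891AEC 89 1A EC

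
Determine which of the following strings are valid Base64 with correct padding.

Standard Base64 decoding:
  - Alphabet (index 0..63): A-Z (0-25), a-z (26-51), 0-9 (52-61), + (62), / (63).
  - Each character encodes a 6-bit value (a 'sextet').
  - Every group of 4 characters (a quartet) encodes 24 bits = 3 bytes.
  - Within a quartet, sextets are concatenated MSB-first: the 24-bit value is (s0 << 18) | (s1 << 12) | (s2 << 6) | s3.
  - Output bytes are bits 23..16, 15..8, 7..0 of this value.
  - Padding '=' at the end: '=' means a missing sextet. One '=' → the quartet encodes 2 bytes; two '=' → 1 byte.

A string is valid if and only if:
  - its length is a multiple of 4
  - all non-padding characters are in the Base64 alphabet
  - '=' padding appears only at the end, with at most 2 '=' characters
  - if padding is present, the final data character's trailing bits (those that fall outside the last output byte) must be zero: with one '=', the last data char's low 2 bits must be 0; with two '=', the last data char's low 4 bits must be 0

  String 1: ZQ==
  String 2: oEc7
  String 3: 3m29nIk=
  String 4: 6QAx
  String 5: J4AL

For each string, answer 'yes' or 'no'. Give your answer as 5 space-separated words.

Answer: yes yes yes yes yes

Derivation:
String 1: 'ZQ==' → valid
String 2: 'oEc7' → valid
String 3: '3m29nIk=' → valid
String 4: '6QAx' → valid
String 5: 'J4AL' → valid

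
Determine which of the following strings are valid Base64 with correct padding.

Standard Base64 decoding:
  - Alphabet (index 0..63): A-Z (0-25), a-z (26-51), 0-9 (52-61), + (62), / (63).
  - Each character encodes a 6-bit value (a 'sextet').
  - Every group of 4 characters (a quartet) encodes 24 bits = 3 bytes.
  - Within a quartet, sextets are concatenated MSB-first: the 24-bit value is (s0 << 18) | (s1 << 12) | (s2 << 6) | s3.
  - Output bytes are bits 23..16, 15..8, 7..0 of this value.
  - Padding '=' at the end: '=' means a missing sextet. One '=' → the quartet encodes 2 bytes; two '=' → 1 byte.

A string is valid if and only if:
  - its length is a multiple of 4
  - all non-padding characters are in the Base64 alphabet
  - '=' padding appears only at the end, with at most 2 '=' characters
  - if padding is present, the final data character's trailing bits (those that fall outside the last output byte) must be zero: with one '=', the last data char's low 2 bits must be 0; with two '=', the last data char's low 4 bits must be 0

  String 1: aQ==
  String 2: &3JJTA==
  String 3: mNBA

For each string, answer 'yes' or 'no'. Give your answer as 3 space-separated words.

Answer: yes no yes

Derivation:
String 1: 'aQ==' → valid
String 2: '&3JJTA==' → invalid (bad char(s): ['&'])
String 3: 'mNBA' → valid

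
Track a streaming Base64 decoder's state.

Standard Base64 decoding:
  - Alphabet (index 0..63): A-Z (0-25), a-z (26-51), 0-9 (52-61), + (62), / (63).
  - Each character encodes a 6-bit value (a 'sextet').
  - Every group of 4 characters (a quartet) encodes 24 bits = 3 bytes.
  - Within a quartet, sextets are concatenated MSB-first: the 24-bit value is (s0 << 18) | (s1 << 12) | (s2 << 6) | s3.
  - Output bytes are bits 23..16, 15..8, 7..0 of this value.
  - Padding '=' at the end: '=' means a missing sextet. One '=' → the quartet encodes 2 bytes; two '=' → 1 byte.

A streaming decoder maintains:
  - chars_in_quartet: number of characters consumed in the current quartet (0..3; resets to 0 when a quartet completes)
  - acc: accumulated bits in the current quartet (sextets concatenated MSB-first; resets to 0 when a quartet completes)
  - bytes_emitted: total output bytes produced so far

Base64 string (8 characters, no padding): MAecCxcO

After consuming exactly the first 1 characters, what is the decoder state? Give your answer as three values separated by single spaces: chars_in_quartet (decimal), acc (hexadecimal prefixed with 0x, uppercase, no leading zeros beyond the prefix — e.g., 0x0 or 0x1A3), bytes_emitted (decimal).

After char 0 ('M'=12): chars_in_quartet=1 acc=0xC bytes_emitted=0

Answer: 1 0xC 0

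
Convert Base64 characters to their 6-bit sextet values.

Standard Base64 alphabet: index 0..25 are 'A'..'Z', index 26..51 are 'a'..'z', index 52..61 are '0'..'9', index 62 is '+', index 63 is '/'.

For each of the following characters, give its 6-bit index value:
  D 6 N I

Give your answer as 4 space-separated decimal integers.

'D': A..Z range, ord('D') − ord('A') = 3
'6': 0..9 range, 52 + ord('6') − ord('0') = 58
'N': A..Z range, ord('N') − ord('A') = 13
'I': A..Z range, ord('I') − ord('A') = 8

Answer: 3 58 13 8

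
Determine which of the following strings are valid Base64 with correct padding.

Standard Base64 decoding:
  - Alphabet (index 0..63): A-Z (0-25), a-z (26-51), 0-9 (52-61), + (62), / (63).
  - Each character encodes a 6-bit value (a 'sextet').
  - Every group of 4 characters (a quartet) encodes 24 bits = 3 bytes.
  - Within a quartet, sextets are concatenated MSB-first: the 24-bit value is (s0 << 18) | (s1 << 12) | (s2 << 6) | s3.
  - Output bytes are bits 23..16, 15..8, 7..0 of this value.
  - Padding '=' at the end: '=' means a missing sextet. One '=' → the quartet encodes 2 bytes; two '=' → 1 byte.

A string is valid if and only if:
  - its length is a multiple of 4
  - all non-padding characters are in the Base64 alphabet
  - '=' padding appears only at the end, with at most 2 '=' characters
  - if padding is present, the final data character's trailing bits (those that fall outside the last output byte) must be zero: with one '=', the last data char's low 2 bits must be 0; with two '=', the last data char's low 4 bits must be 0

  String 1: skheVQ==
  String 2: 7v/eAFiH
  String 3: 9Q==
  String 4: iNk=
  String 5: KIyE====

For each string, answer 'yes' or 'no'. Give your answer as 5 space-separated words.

String 1: 'skheVQ==' → valid
String 2: '7v/eAFiH' → valid
String 3: '9Q==' → valid
String 4: 'iNk=' → valid
String 5: 'KIyE====' → invalid (4 pad chars (max 2))

Answer: yes yes yes yes no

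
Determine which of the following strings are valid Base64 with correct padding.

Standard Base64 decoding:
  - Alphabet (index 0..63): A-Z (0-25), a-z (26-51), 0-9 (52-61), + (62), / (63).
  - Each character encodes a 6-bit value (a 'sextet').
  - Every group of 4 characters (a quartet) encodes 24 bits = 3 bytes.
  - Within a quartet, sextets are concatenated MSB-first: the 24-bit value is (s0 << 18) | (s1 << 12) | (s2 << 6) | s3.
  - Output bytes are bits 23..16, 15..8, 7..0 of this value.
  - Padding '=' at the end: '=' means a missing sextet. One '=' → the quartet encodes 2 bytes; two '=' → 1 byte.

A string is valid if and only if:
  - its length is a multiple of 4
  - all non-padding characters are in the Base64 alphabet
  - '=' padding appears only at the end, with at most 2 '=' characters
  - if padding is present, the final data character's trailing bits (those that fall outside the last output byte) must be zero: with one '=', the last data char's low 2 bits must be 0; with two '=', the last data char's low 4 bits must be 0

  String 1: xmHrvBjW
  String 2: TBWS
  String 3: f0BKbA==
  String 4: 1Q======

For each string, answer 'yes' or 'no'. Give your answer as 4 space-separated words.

Answer: yes yes yes no

Derivation:
String 1: 'xmHrvBjW' → valid
String 2: 'TBWS' → valid
String 3: 'f0BKbA==' → valid
String 4: '1Q======' → invalid (6 pad chars (max 2))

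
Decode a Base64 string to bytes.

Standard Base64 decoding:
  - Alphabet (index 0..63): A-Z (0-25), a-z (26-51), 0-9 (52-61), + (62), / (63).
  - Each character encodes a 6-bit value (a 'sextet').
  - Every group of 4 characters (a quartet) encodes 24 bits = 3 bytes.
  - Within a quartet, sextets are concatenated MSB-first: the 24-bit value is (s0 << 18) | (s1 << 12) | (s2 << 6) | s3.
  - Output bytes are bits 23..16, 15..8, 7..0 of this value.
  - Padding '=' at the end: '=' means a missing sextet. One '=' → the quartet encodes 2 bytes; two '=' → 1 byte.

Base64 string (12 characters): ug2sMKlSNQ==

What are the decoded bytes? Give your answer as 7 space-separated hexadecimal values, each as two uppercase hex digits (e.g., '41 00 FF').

After char 0 ('u'=46): chars_in_quartet=1 acc=0x2E bytes_emitted=0
After char 1 ('g'=32): chars_in_quartet=2 acc=0xBA0 bytes_emitted=0
After char 2 ('2'=54): chars_in_quartet=3 acc=0x2E836 bytes_emitted=0
After char 3 ('s'=44): chars_in_quartet=4 acc=0xBA0DAC -> emit BA 0D AC, reset; bytes_emitted=3
After char 4 ('M'=12): chars_in_quartet=1 acc=0xC bytes_emitted=3
After char 5 ('K'=10): chars_in_quartet=2 acc=0x30A bytes_emitted=3
After char 6 ('l'=37): chars_in_quartet=3 acc=0xC2A5 bytes_emitted=3
After char 7 ('S'=18): chars_in_quartet=4 acc=0x30A952 -> emit 30 A9 52, reset; bytes_emitted=6
After char 8 ('N'=13): chars_in_quartet=1 acc=0xD bytes_emitted=6
After char 9 ('Q'=16): chars_in_quartet=2 acc=0x350 bytes_emitted=6
Padding '==': partial quartet acc=0x350 -> emit 35; bytes_emitted=7

Answer: BA 0D AC 30 A9 52 35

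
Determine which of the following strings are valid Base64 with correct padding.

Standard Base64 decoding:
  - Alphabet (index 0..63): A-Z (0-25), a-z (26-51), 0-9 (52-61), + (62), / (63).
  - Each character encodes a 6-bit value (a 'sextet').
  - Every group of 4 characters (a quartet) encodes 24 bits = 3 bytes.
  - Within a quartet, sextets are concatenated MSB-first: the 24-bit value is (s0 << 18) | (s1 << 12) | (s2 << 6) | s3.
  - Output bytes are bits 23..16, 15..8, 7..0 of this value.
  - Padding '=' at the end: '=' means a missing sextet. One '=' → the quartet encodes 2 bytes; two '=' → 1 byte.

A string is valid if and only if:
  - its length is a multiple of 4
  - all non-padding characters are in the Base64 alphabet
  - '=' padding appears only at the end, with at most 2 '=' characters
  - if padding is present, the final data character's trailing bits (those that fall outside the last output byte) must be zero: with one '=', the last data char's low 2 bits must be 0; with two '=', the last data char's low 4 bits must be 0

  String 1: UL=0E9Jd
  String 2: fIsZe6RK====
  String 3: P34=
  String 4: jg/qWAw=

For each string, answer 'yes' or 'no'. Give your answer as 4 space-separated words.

String 1: 'UL=0E9Jd' → invalid (bad char(s): ['=']; '=' in middle)
String 2: 'fIsZe6RK====' → invalid (4 pad chars (max 2))
String 3: 'P34=' → valid
String 4: 'jg/qWAw=' → valid

Answer: no no yes yes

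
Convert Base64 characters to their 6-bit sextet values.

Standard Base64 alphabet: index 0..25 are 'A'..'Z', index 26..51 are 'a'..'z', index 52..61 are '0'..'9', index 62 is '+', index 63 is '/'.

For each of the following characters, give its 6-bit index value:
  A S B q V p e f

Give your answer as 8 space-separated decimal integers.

'A': A..Z range, ord('A') − ord('A') = 0
'S': A..Z range, ord('S') − ord('A') = 18
'B': A..Z range, ord('B') − ord('A') = 1
'q': a..z range, 26 + ord('q') − ord('a') = 42
'V': A..Z range, ord('V') − ord('A') = 21
'p': a..z range, 26 + ord('p') − ord('a') = 41
'e': a..z range, 26 + ord('e') − ord('a') = 30
'f': a..z range, 26 + ord('f') − ord('a') = 31

Answer: 0 18 1 42 21 41 30 31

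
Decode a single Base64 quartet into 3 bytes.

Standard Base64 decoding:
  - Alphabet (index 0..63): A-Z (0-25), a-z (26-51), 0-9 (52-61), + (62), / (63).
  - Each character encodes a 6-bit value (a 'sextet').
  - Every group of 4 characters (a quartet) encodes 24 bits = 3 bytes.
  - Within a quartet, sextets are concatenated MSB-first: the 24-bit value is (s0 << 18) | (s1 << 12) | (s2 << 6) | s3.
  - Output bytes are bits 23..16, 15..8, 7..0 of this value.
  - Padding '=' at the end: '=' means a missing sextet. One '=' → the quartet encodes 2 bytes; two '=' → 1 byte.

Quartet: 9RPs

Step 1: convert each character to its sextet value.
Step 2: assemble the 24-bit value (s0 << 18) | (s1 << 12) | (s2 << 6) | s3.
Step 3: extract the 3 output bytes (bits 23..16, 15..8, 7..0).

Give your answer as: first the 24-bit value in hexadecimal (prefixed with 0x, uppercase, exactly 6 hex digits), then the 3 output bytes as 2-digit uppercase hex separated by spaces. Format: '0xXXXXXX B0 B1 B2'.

Answer: 0xF513EC F5 13 EC

Derivation:
Sextets: 9=61, R=17, P=15, s=44
24-bit: (61<<18) | (17<<12) | (15<<6) | 44
      = 0xF40000 | 0x011000 | 0x0003C0 | 0x00002C
      = 0xF513EC
Bytes: (v>>16)&0xFF=F5, (v>>8)&0xFF=13, v&0xFF=EC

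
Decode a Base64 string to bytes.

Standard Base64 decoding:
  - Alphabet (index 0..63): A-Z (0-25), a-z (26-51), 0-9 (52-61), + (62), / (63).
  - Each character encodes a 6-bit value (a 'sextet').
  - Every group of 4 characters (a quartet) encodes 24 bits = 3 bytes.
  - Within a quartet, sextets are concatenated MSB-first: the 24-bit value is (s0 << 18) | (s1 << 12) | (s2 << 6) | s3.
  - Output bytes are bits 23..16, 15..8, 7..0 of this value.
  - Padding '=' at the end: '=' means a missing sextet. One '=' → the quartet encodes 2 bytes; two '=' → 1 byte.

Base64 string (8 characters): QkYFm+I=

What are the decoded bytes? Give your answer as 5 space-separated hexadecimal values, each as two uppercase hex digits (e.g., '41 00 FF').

After char 0 ('Q'=16): chars_in_quartet=1 acc=0x10 bytes_emitted=0
After char 1 ('k'=36): chars_in_quartet=2 acc=0x424 bytes_emitted=0
After char 2 ('Y'=24): chars_in_quartet=3 acc=0x10918 bytes_emitted=0
After char 3 ('F'=5): chars_in_quartet=4 acc=0x424605 -> emit 42 46 05, reset; bytes_emitted=3
After char 4 ('m'=38): chars_in_quartet=1 acc=0x26 bytes_emitted=3
After char 5 ('+'=62): chars_in_quartet=2 acc=0x9BE bytes_emitted=3
After char 6 ('I'=8): chars_in_quartet=3 acc=0x26F88 bytes_emitted=3
Padding '=': partial quartet acc=0x26F88 -> emit 9B E2; bytes_emitted=5

Answer: 42 46 05 9B E2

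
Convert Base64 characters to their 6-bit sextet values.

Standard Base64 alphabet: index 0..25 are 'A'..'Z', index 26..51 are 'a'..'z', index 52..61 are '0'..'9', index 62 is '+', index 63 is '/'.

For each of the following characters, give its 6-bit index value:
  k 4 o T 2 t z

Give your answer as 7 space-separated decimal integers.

Answer: 36 56 40 19 54 45 51

Derivation:
'k': a..z range, 26 + ord('k') − ord('a') = 36
'4': 0..9 range, 52 + ord('4') − ord('0') = 56
'o': a..z range, 26 + ord('o') − ord('a') = 40
'T': A..Z range, ord('T') − ord('A') = 19
'2': 0..9 range, 52 + ord('2') − ord('0') = 54
't': a..z range, 26 + ord('t') − ord('a') = 45
'z': a..z range, 26 + ord('z') − ord('a') = 51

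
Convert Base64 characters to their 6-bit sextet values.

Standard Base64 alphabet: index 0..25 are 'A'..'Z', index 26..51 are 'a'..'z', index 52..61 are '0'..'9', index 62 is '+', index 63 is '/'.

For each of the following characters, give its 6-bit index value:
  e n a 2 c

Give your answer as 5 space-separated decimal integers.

Answer: 30 39 26 54 28

Derivation:
'e': a..z range, 26 + ord('e') − ord('a') = 30
'n': a..z range, 26 + ord('n') − ord('a') = 39
'a': a..z range, 26 + ord('a') − ord('a') = 26
'2': 0..9 range, 52 + ord('2') − ord('0') = 54
'c': a..z range, 26 + ord('c') − ord('a') = 28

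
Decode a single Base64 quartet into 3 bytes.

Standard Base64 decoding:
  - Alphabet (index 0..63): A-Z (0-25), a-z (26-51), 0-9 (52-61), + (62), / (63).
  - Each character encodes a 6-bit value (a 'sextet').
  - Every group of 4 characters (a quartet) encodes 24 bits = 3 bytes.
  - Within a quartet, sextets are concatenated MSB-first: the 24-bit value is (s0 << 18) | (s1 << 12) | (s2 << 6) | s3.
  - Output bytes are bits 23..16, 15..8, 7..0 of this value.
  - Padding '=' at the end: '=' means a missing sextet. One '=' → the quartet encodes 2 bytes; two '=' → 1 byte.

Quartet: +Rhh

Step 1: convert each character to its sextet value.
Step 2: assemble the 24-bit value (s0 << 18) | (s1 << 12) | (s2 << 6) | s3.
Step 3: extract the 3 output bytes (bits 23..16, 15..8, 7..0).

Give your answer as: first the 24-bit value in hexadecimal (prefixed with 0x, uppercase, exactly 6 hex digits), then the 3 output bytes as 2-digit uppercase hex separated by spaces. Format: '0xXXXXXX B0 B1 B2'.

Answer: 0xF91861 F9 18 61

Derivation:
Sextets: +=62, R=17, h=33, h=33
24-bit: (62<<18) | (17<<12) | (33<<6) | 33
      = 0xF80000 | 0x011000 | 0x000840 | 0x000021
      = 0xF91861
Bytes: (v>>16)&0xFF=F9, (v>>8)&0xFF=18, v&0xFF=61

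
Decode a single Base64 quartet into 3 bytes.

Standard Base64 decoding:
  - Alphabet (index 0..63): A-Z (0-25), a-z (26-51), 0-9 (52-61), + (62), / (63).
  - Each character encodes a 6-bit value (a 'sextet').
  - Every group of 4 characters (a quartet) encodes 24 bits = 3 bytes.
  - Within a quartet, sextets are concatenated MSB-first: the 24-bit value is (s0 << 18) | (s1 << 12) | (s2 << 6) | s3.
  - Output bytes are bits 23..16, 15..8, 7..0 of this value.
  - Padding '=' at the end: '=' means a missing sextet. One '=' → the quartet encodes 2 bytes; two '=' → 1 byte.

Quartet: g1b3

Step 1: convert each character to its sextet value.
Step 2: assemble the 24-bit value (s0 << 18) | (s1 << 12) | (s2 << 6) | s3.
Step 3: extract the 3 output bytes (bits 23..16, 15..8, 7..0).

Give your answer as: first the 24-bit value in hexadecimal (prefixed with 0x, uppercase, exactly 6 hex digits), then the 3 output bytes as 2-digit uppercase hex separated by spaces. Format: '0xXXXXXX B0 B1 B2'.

Answer: 0x8356F7 83 56 F7

Derivation:
Sextets: g=32, 1=53, b=27, 3=55
24-bit: (32<<18) | (53<<12) | (27<<6) | 55
      = 0x800000 | 0x035000 | 0x0006C0 | 0x000037
      = 0x8356F7
Bytes: (v>>16)&0xFF=83, (v>>8)&0xFF=56, v&0xFF=F7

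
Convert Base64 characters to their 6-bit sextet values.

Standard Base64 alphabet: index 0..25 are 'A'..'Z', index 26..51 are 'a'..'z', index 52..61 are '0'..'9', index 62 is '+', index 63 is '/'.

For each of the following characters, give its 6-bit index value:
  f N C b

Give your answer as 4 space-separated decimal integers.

Answer: 31 13 2 27

Derivation:
'f': a..z range, 26 + ord('f') − ord('a') = 31
'N': A..Z range, ord('N') − ord('A') = 13
'C': A..Z range, ord('C') − ord('A') = 2
'b': a..z range, 26 + ord('b') − ord('a') = 27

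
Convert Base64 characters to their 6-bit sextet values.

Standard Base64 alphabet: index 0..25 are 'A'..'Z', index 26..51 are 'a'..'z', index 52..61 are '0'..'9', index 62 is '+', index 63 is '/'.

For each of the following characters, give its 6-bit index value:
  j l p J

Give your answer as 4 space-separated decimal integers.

Answer: 35 37 41 9

Derivation:
'j': a..z range, 26 + ord('j') − ord('a') = 35
'l': a..z range, 26 + ord('l') − ord('a') = 37
'p': a..z range, 26 + ord('p') − ord('a') = 41
'J': A..Z range, ord('J') − ord('A') = 9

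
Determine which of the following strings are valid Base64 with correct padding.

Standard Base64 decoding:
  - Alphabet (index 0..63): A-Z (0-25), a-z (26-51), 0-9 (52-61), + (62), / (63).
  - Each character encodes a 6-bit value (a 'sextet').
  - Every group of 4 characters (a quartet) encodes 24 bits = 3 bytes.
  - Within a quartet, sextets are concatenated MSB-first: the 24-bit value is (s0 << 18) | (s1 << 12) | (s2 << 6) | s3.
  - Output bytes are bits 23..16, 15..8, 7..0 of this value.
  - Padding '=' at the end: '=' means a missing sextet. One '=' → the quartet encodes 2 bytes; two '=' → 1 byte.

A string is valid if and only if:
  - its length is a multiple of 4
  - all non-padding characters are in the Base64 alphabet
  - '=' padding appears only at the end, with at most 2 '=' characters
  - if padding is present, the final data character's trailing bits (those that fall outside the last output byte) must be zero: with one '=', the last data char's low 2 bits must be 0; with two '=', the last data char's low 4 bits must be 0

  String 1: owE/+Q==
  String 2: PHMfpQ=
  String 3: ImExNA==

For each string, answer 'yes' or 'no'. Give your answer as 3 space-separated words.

Answer: yes no yes

Derivation:
String 1: 'owE/+Q==' → valid
String 2: 'PHMfpQ=' → invalid (len=7 not mult of 4)
String 3: 'ImExNA==' → valid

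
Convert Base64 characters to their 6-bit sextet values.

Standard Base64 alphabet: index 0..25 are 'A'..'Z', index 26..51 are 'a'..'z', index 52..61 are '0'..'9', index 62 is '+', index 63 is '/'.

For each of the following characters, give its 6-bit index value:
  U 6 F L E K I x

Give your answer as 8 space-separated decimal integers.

Answer: 20 58 5 11 4 10 8 49

Derivation:
'U': A..Z range, ord('U') − ord('A') = 20
'6': 0..9 range, 52 + ord('6') − ord('0') = 58
'F': A..Z range, ord('F') − ord('A') = 5
'L': A..Z range, ord('L') − ord('A') = 11
'E': A..Z range, ord('E') − ord('A') = 4
'K': A..Z range, ord('K') − ord('A') = 10
'I': A..Z range, ord('I') − ord('A') = 8
'x': a..z range, 26 + ord('x') − ord('a') = 49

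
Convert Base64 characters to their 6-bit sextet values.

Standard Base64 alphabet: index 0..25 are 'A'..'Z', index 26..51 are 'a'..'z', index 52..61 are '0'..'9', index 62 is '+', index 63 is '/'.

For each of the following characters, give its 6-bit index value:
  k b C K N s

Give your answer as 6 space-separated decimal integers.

Answer: 36 27 2 10 13 44

Derivation:
'k': a..z range, 26 + ord('k') − ord('a') = 36
'b': a..z range, 26 + ord('b') − ord('a') = 27
'C': A..Z range, ord('C') − ord('A') = 2
'K': A..Z range, ord('K') − ord('A') = 10
'N': A..Z range, ord('N') − ord('A') = 13
's': a..z range, 26 + ord('s') − ord('a') = 44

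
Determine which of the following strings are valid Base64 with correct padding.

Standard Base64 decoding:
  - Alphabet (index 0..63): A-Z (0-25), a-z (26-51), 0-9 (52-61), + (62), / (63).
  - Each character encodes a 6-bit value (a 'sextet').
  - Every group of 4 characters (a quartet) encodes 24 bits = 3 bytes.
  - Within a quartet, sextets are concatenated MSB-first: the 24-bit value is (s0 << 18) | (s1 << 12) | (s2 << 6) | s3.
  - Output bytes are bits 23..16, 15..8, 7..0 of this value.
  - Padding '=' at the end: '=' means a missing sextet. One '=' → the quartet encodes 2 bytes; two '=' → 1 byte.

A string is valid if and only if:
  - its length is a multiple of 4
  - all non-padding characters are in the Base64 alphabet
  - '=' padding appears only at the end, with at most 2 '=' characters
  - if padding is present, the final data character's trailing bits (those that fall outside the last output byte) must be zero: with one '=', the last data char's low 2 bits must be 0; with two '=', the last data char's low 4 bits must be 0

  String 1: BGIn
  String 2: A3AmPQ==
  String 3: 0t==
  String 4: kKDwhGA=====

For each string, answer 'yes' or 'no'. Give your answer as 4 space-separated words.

Answer: yes yes no no

Derivation:
String 1: 'BGIn' → valid
String 2: 'A3AmPQ==' → valid
String 3: '0t==' → invalid (bad trailing bits)
String 4: 'kKDwhGA=====' → invalid (5 pad chars (max 2))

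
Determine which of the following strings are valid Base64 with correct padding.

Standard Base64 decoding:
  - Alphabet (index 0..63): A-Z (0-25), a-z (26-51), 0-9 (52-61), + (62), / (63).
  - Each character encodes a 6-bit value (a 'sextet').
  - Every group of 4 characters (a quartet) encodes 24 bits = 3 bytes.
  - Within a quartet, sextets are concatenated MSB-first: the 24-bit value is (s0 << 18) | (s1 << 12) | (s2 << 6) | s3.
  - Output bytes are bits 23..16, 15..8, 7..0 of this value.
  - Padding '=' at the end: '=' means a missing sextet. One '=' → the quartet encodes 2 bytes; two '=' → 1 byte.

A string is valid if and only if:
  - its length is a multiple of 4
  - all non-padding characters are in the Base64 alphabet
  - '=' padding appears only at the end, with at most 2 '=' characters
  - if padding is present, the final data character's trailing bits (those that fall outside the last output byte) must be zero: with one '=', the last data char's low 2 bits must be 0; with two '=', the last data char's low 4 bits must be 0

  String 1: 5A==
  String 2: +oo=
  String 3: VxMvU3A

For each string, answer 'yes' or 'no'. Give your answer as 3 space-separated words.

Answer: yes yes no

Derivation:
String 1: '5A==' → valid
String 2: '+oo=' → valid
String 3: 'VxMvU3A' → invalid (len=7 not mult of 4)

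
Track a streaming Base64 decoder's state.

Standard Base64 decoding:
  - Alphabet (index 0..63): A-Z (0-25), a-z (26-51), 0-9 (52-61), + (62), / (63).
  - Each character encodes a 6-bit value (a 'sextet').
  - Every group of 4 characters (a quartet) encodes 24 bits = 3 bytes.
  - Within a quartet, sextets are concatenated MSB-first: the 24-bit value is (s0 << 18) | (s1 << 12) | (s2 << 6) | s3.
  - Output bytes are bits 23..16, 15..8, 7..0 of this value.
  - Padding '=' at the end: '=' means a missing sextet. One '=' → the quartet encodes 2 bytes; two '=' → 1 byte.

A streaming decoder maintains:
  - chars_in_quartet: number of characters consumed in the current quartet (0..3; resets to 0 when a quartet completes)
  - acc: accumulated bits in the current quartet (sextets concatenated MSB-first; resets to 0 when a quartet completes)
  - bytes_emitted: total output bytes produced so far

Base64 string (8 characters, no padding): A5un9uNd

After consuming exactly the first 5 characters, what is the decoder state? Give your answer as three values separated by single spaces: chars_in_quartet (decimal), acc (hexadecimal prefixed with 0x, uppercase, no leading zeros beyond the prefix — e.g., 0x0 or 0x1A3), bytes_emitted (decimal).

After char 0 ('A'=0): chars_in_quartet=1 acc=0x0 bytes_emitted=0
After char 1 ('5'=57): chars_in_quartet=2 acc=0x39 bytes_emitted=0
After char 2 ('u'=46): chars_in_quartet=3 acc=0xE6E bytes_emitted=0
After char 3 ('n'=39): chars_in_quartet=4 acc=0x39BA7 -> emit 03 9B A7, reset; bytes_emitted=3
After char 4 ('9'=61): chars_in_quartet=1 acc=0x3D bytes_emitted=3

Answer: 1 0x3D 3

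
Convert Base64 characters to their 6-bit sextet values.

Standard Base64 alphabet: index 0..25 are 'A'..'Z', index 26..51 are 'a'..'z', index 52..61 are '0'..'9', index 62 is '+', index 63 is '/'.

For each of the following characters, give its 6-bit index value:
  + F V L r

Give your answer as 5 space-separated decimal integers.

'+': index 62
'F': A..Z range, ord('F') − ord('A') = 5
'V': A..Z range, ord('V') − ord('A') = 21
'L': A..Z range, ord('L') − ord('A') = 11
'r': a..z range, 26 + ord('r') − ord('a') = 43

Answer: 62 5 21 11 43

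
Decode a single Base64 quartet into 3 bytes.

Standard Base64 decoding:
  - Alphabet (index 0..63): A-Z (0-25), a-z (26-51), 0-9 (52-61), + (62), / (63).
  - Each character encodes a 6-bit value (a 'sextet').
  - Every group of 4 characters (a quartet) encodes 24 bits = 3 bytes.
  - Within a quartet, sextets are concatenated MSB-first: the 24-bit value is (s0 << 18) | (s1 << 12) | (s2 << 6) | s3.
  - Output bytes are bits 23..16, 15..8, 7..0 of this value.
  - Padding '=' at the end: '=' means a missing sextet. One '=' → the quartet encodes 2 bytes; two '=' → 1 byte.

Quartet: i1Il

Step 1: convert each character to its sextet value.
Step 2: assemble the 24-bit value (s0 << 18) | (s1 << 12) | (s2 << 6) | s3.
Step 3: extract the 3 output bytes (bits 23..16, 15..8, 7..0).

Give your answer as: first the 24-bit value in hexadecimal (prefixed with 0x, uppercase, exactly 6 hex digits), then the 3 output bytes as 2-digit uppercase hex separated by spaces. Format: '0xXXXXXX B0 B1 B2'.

Answer: 0x8B5225 8B 52 25

Derivation:
Sextets: i=34, 1=53, I=8, l=37
24-bit: (34<<18) | (53<<12) | (8<<6) | 37
      = 0x880000 | 0x035000 | 0x000200 | 0x000025
      = 0x8B5225
Bytes: (v>>16)&0xFF=8B, (v>>8)&0xFF=52, v&0xFF=25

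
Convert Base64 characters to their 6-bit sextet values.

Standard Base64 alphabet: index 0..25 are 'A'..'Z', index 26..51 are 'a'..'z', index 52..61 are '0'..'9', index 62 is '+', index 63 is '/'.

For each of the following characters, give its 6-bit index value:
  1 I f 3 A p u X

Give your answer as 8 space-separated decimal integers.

Answer: 53 8 31 55 0 41 46 23

Derivation:
'1': 0..9 range, 52 + ord('1') − ord('0') = 53
'I': A..Z range, ord('I') − ord('A') = 8
'f': a..z range, 26 + ord('f') − ord('a') = 31
'3': 0..9 range, 52 + ord('3') − ord('0') = 55
'A': A..Z range, ord('A') − ord('A') = 0
'p': a..z range, 26 + ord('p') − ord('a') = 41
'u': a..z range, 26 + ord('u') − ord('a') = 46
'X': A..Z range, ord('X') − ord('A') = 23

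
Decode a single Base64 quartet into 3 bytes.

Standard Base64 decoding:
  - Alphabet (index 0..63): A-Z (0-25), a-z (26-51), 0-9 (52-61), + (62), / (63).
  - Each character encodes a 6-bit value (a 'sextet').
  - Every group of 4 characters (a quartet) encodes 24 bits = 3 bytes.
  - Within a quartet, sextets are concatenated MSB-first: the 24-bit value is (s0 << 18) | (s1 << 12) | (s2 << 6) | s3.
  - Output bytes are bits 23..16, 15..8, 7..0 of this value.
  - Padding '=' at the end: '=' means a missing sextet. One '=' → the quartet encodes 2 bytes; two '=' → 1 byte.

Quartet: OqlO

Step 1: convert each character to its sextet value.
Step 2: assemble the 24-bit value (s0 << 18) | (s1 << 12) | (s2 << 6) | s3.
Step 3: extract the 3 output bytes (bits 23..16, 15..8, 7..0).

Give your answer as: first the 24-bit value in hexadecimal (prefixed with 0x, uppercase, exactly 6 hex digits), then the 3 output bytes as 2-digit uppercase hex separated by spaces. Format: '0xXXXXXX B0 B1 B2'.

Answer: 0x3AA94E 3A A9 4E

Derivation:
Sextets: O=14, q=42, l=37, O=14
24-bit: (14<<18) | (42<<12) | (37<<6) | 14
      = 0x380000 | 0x02A000 | 0x000940 | 0x00000E
      = 0x3AA94E
Bytes: (v>>16)&0xFF=3A, (v>>8)&0xFF=A9, v&0xFF=4E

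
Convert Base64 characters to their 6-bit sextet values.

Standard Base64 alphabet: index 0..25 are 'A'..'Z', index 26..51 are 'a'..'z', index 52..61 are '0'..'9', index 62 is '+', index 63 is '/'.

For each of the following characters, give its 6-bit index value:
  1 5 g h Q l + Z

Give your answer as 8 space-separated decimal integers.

Answer: 53 57 32 33 16 37 62 25

Derivation:
'1': 0..9 range, 52 + ord('1') − ord('0') = 53
'5': 0..9 range, 52 + ord('5') − ord('0') = 57
'g': a..z range, 26 + ord('g') − ord('a') = 32
'h': a..z range, 26 + ord('h') − ord('a') = 33
'Q': A..Z range, ord('Q') − ord('A') = 16
'l': a..z range, 26 + ord('l') − ord('a') = 37
'+': index 62
'Z': A..Z range, ord('Z') − ord('A') = 25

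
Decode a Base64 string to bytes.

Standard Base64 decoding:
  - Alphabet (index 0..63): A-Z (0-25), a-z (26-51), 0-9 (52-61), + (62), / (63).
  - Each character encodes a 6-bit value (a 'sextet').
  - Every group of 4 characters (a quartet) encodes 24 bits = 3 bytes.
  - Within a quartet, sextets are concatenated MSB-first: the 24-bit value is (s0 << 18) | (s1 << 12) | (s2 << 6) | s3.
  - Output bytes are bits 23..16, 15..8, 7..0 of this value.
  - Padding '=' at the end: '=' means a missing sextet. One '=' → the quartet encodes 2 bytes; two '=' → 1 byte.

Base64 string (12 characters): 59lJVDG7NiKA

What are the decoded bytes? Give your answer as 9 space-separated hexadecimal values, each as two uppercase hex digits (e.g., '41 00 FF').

After char 0 ('5'=57): chars_in_quartet=1 acc=0x39 bytes_emitted=0
After char 1 ('9'=61): chars_in_quartet=2 acc=0xE7D bytes_emitted=0
After char 2 ('l'=37): chars_in_quartet=3 acc=0x39F65 bytes_emitted=0
After char 3 ('J'=9): chars_in_quartet=4 acc=0xE7D949 -> emit E7 D9 49, reset; bytes_emitted=3
After char 4 ('V'=21): chars_in_quartet=1 acc=0x15 bytes_emitted=3
After char 5 ('D'=3): chars_in_quartet=2 acc=0x543 bytes_emitted=3
After char 6 ('G'=6): chars_in_quartet=3 acc=0x150C6 bytes_emitted=3
After char 7 ('7'=59): chars_in_quartet=4 acc=0x5431BB -> emit 54 31 BB, reset; bytes_emitted=6
After char 8 ('N'=13): chars_in_quartet=1 acc=0xD bytes_emitted=6
After char 9 ('i'=34): chars_in_quartet=2 acc=0x362 bytes_emitted=6
After char 10 ('K'=10): chars_in_quartet=3 acc=0xD88A bytes_emitted=6
After char 11 ('A'=0): chars_in_quartet=4 acc=0x362280 -> emit 36 22 80, reset; bytes_emitted=9

Answer: E7 D9 49 54 31 BB 36 22 80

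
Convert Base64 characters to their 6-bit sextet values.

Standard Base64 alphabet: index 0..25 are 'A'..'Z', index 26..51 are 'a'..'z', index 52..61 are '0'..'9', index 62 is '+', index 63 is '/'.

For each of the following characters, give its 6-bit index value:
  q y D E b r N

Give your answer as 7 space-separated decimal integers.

'q': a..z range, 26 + ord('q') − ord('a') = 42
'y': a..z range, 26 + ord('y') − ord('a') = 50
'D': A..Z range, ord('D') − ord('A') = 3
'E': A..Z range, ord('E') − ord('A') = 4
'b': a..z range, 26 + ord('b') − ord('a') = 27
'r': a..z range, 26 + ord('r') − ord('a') = 43
'N': A..Z range, ord('N') − ord('A') = 13

Answer: 42 50 3 4 27 43 13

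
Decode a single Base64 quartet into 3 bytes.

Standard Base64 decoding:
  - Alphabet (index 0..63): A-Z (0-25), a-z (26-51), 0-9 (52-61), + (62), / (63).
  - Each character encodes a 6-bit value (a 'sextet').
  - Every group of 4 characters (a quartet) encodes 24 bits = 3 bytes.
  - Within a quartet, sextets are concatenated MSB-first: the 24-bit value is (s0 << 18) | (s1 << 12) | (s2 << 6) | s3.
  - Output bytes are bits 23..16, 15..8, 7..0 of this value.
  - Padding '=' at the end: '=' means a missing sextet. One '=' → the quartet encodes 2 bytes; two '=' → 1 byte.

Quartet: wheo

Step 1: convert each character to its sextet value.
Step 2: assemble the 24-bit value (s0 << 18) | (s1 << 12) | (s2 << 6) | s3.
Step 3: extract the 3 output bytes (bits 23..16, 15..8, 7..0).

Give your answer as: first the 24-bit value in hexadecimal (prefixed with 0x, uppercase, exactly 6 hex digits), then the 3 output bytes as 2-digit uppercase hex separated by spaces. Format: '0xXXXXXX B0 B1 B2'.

Answer: 0xC217A8 C2 17 A8

Derivation:
Sextets: w=48, h=33, e=30, o=40
24-bit: (48<<18) | (33<<12) | (30<<6) | 40
      = 0xC00000 | 0x021000 | 0x000780 | 0x000028
      = 0xC217A8
Bytes: (v>>16)&0xFF=C2, (v>>8)&0xFF=17, v&0xFF=A8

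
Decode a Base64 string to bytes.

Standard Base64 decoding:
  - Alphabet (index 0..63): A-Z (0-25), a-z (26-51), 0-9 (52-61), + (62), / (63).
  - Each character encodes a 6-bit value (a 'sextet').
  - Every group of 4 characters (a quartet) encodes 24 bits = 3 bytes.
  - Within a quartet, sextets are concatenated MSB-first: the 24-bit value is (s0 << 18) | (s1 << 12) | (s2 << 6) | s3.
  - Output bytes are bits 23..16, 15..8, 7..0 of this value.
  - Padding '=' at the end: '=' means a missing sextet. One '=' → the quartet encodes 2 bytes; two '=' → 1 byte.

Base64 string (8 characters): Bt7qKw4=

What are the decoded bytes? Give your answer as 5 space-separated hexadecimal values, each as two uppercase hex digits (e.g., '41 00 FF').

Answer: 06 DE EA 2B 0E

Derivation:
After char 0 ('B'=1): chars_in_quartet=1 acc=0x1 bytes_emitted=0
After char 1 ('t'=45): chars_in_quartet=2 acc=0x6D bytes_emitted=0
After char 2 ('7'=59): chars_in_quartet=3 acc=0x1B7B bytes_emitted=0
After char 3 ('q'=42): chars_in_quartet=4 acc=0x6DEEA -> emit 06 DE EA, reset; bytes_emitted=3
After char 4 ('K'=10): chars_in_quartet=1 acc=0xA bytes_emitted=3
After char 5 ('w'=48): chars_in_quartet=2 acc=0x2B0 bytes_emitted=3
After char 6 ('4'=56): chars_in_quartet=3 acc=0xAC38 bytes_emitted=3
Padding '=': partial quartet acc=0xAC38 -> emit 2B 0E; bytes_emitted=5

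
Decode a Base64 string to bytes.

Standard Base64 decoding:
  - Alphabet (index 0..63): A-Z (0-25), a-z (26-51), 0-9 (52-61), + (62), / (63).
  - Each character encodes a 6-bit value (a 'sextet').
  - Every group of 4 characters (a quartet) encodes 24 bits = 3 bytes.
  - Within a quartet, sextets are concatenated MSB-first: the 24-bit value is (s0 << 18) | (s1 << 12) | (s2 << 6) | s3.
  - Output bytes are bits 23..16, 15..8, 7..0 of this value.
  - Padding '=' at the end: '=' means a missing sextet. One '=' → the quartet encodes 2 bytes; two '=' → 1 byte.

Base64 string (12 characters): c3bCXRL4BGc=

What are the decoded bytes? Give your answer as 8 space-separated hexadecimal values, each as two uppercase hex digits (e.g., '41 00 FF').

After char 0 ('c'=28): chars_in_quartet=1 acc=0x1C bytes_emitted=0
After char 1 ('3'=55): chars_in_quartet=2 acc=0x737 bytes_emitted=0
After char 2 ('b'=27): chars_in_quartet=3 acc=0x1CDDB bytes_emitted=0
After char 3 ('C'=2): chars_in_quartet=4 acc=0x7376C2 -> emit 73 76 C2, reset; bytes_emitted=3
After char 4 ('X'=23): chars_in_quartet=1 acc=0x17 bytes_emitted=3
After char 5 ('R'=17): chars_in_quartet=2 acc=0x5D1 bytes_emitted=3
After char 6 ('L'=11): chars_in_quartet=3 acc=0x1744B bytes_emitted=3
After char 7 ('4'=56): chars_in_quartet=4 acc=0x5D12F8 -> emit 5D 12 F8, reset; bytes_emitted=6
After char 8 ('B'=1): chars_in_quartet=1 acc=0x1 bytes_emitted=6
After char 9 ('G'=6): chars_in_quartet=2 acc=0x46 bytes_emitted=6
After char 10 ('c'=28): chars_in_quartet=3 acc=0x119C bytes_emitted=6
Padding '=': partial quartet acc=0x119C -> emit 04 67; bytes_emitted=8

Answer: 73 76 C2 5D 12 F8 04 67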